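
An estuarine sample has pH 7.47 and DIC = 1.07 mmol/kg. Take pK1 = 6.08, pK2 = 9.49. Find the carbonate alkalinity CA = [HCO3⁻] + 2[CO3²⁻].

CA = 1.04 mmol/kg

CA = [HCO3⁻] + 2[CO3²⁻] = (α₁ + 2α₂)·DIC
At pH 7.47: [H⁺]/K1 = 10^-1.39 = 0.040738, K2/[H⁺] = 10^-2.02 = 0.0095499
α₁ = 1/(1 + 0.040738 + 0.0095499) = 1/1.0503 = 0.9521; α₂ = α₁·K2/[H⁺] = 0.009093
α₁ + 2α₂ = 0.9703
CA = 0.9703 × 1.07 = 1.04 mmol/kg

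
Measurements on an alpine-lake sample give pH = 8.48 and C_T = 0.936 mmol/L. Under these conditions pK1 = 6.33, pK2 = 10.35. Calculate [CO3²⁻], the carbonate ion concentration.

α₂ = 1 / (1 + [H⁺]/K2 + [H⁺]²/(K1K2)) = 1 / (1 + 10^+1.87 + 10^-0.28)
   = 1 / (1 + 74.131 + 0.52481) = 1/75.656 = 0.01322
[CO3²⁻] = α₂ × DIC = 0.01322 × 0.936 = 0.0124 mmol/L = 12.4 μmol/L

[CO3²⁻] = 12.4 μmol/L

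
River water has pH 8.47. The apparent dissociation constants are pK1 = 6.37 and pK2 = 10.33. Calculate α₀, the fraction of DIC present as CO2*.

α₀ = 1 / (1 + K1/[H⁺] + K1K2/[H⁺]²) = 1 / (1 + 10^+2.10 + 10^+0.24)
   = 1 / (1 + 125.89 + 1.7378) = 1/128.63 = 0.007774

α₀ = 0.00777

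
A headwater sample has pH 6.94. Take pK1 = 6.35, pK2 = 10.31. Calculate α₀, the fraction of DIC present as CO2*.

α₀ = 0.204

α₀ = 1 / (1 + K1/[H⁺] + K1K2/[H⁺]²) = 1 / (1 + 10^+0.59 + 10^-2.78)
   = 1 / (1 + 3.8905 + 0.0016596) = 1/4.8921 = 0.2044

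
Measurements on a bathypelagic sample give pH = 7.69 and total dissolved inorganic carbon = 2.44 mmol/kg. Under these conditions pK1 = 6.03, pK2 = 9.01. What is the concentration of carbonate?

[CO3²⁻] = 0.109 mmol/kg

α₂ = 1 / (1 + [H⁺]/K2 + [H⁺]²/(K1K2)) = 1 / (1 + 10^+1.32 + 10^-0.34)
   = 1 / (1 + 20.893 + 0.45709) = 1/22.350 = 0.04474
[CO3²⁻] = α₂ × DIC = 0.04474 × 2.44 = 0.109 mmol/kg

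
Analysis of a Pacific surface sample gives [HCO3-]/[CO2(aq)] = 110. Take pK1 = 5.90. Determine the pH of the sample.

pH = 7.94

From K1 = [H⁺][HCO3-]/[CO2(aq)]:  pH = pK1 + log₁₀([HCO3-]/[CO2(aq)])
log₁₀(110) = +2.041
pH = 5.90 + (+2.041) = 7.94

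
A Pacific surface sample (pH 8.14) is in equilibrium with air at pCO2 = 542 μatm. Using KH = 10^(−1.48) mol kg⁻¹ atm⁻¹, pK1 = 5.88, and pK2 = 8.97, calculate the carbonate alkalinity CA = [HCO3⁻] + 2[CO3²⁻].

[CO2*] = KH · pCO2 = 10^(−1.48) × 542×10^-6 = 1.795×10^-5 mol/kg
α₀ = 1/(1 + K1/[H⁺] + K1K2/[H⁺]²) = 1/(1 + 10^+2.26 + 10^+1.43) = 0.004765
DIC = [CO2*]/α₀ = 1.795×10^-5 / 0.004765 = 3.767 mmol/kg
CA = (α₁ + 2α₂)·DIC = (0.8670 + 2×0.1282) × 3.767 = 4.23 mmol/kg

CA = 4.23 mmol/kg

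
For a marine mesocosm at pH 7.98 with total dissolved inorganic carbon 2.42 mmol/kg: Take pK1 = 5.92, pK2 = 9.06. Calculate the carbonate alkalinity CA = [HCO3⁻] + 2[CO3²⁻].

CA = [HCO3⁻] + 2[CO3²⁻] = (α₁ + 2α₂)·DIC
At pH 7.98: [H⁺]/K1 = 10^-2.06 = 0.0087096, K2/[H⁺] = 10^-1.08 = 0.083176
α₁ = 1/(1 + 0.0087096 + 0.083176) = 1/1.0919 = 0.9158; α₂ = α₁·K2/[H⁺] = 0.07618
α₁ + 2α₂ = 1.0682
CA = 1.0682 × 2.42 = 2.59 mmol/kg

CA = 2.59 mmol/kg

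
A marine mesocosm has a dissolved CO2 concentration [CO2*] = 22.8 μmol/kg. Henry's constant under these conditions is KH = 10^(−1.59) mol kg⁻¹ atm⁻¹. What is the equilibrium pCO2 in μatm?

pCO2 = 887 μatm

KH = 10^(−1.59) = 2.570×10^-2 mol kg⁻¹ atm⁻¹
pCO2 = [CO2*]/KH = 22.8×10^-6 / 2.570×10^-2 = 8.87×10^-4 atm = 887 μatm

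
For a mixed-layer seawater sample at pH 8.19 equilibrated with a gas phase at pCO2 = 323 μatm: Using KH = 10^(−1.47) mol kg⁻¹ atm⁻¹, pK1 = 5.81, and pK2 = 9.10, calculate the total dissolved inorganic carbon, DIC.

DIC = 2.96 mmol/kg

[CO2*] = KH · pCO2 = 10^(−1.47) × 323×10^-6 = 1.094×10^-5 mol/kg
α₀ = 1/(1 + K1/[H⁺] + K1K2/[H⁺]²) = 1/(1 + 10^+2.38 + 10^+1.47) = 0.003698
DIC = [CO2*]/α₀ = 1.094×10^-5 / 0.003698 = 2.96 mmol/kg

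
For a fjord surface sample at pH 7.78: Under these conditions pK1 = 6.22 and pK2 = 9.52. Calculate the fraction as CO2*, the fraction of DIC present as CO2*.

α₀ = 1 / (1 + K1/[H⁺] + K1K2/[H⁺]²) = 1 / (1 + 10^+1.56 + 10^-0.18)
   = 1 / (1 + 36.308 + 0.66069) = 1/37.968 = 0.02634

α₀ = 0.0263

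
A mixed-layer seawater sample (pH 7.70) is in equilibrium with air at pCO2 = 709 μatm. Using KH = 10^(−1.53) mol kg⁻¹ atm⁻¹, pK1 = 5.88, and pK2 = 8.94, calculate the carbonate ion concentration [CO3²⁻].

[CO3²⁻] = 0.0796 mmol/kg

[CO2*] = KH · pCO2 = 10^(−1.53) × 709×10^-6 = 2.092×10^-5 mol/kg
α₀ = 1/(1 + K1/[H⁺] + K1K2/[H⁺]²) = 1/(1 + 10^+1.82 + 10^+0.58) = 0.01411
DIC = [CO2*]/α₀ = 2.092×10^-5 / 0.01411 = 1.483 mmol/kg
[CO3²⁻] = α₂·DIC; α₂ = 0.05365, so [CO3²⁻] = 0.05365 × 1.483 = 0.0796 mmol/kg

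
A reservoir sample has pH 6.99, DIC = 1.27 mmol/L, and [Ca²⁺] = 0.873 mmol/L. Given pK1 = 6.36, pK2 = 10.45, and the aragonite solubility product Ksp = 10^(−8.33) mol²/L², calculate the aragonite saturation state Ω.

α₂ = 1 / (1 + [H⁺]/K2 + [H⁺]²/(K1K2)) = 1 / (1 + 10^+3.46 + 10^+2.83)
   = 1 / (1 + 2884.0 + 676.08) = 1/3561.1 = 0.0002808
[CO3²⁻] = α₂ × DIC = 0.0002808 × 1.27 = 0.0003566 mmol/L = 0.3566 μmol/L
Ksp = 10^(−8.33) = 4.677×10^-9
Ω = [Ca²⁺][CO3²⁻]/Ksp = (0.873×10^-3)(3.566×10^-7) / 4.677×10^-9 = 0.0666

Ω = 0.0666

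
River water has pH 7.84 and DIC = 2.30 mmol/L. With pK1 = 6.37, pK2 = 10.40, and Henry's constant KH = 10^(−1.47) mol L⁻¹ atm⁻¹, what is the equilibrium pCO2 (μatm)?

pCO2 = 2220 μatm

α₀ = 1 / (1 + K1/[H⁺] + K1K2/[H⁺]²) = 1 / (1 + 10^+1.47 + 10^-1.09)
   = 1 / (1 + 29.512 + 0.081283) = 1/30.593 = 0.03269
[CO2*] = α₀ × DIC = 0.03269 × 2.30 = 0.07518 mmol/L
pCO2 = [CO2*]/KH = 7.518×10^-5 / 3.388×10^-2 = 2220 μatm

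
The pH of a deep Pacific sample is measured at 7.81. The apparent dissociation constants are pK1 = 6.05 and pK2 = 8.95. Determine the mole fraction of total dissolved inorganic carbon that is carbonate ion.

α₂ = 1 / (1 + [H⁺]/K2 + [H⁺]²/(K1K2)) = 1 / (1 + 10^+1.14 + 10^-0.62)
   = 1 / (1 + 13.804 + 0.23988) = 1/15.044 = 0.06647

α₂ = 0.0665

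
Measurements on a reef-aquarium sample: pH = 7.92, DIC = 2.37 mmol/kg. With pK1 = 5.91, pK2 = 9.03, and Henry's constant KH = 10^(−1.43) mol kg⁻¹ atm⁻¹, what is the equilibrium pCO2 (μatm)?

pCO2 = 573 μatm

α₀ = 1 / (1 + K1/[H⁺] + K1K2/[H⁺]²) = 1 / (1 + 10^+2.01 + 10^+0.90)
   = 1 / (1 + 102.33 + 7.9433) = 1/111.27 = 0.008987
[CO2*] = α₀ × DIC = 0.008987 × 2.37 = 0.02130 mmol/kg
pCO2 = [CO2*]/KH = 2.130×10^-5 / 3.715×10^-2 = 573 μatm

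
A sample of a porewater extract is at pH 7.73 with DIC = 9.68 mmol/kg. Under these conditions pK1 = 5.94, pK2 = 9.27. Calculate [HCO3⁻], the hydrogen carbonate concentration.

[HCO3⁻] = 9.26 mmol/kg

α₁ = 1 / (1 + [H⁺]/K1 + K2/[H⁺]) = 1 / (1 + 10^-1.79 + 10^-1.54)
   = 1 / (1 + 0.016218 + 0.028840) = 1/1.0451 = 0.9569
[HCO3⁻] = α₁ × DIC = 0.9569 × 9.68 = 9.26 mmol/kg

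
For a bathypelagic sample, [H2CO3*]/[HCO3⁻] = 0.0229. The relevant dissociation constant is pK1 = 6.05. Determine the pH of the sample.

From K1 = [H⁺][HCO3⁻]/[H2CO3*]:  pH = pK1 − log₁₀([H2CO3*]/[HCO3⁻])
log₁₀(0.0229) = -1.640
pH = 6.05 − (-1.640) = 7.69

pH = 7.69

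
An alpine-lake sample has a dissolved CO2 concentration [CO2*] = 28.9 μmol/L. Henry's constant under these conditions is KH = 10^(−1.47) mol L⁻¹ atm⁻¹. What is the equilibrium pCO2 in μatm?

KH = 10^(−1.47) = 3.388×10^-2 mol L⁻¹ atm⁻¹
pCO2 = [CO2*]/KH = 28.9×10^-6 / 3.388×10^-2 = 8.53×10^-4 atm = 853 μatm

pCO2 = 853 μatm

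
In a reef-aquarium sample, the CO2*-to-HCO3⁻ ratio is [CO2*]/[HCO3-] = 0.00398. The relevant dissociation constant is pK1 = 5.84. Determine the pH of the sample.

From K1 = [H⁺][HCO3-]/[CO2*]:  pH = pK1 − log₁₀([CO2*]/[HCO3-])
log₁₀(0.00398) = -2.400
pH = 5.84 − (-2.400) = 8.24

pH = 8.24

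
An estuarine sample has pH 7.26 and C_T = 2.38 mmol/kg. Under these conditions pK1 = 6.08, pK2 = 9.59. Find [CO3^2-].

α₂ = 1 / (1 + [H⁺]/K2 + [H⁺]²/(K1K2)) = 1 / (1 + 10^+2.33 + 10^+1.15)
   = 1 / (1 + 213.80 + 14.125) = 1/228.92 = 0.004368
[CO3²⁻] = α₂ × DIC = 0.004368 × 2.38 = 0.0104 mmol/kg = 10.4 μmol/kg

[CO3²⁻] = 10.4 μmol/kg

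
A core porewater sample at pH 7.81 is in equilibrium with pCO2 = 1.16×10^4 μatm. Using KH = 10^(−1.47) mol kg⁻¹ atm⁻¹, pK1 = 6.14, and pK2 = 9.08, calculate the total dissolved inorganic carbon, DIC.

DIC = 19.8 mmol/kg

[CO2*] = KH · pCO2 = 10^(−1.47) × 1.16×10^4×10^-6 = 3.931×10^-4 mol/kg
α₀ = 1/(1 + K1/[H⁺] + K1K2/[H⁺]²) = 1/(1 + 10^+1.67 + 10^+0.40) = 0.01989
DIC = [CO2*]/α₀ = 3.931×10^-4 / 0.01989 = 19.8 mmol/kg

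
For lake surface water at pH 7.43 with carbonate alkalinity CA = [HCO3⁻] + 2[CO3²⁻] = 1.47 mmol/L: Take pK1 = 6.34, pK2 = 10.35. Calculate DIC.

CA = [HCO3⁻] + 2[CO3²⁻] = (α₁ + 2α₂)·DIC
At pH 7.43: [H⁺]/K1 = 10^-1.09 = 0.081283, K2/[H⁺] = 10^-2.92 = 0.0012023
α₁ = 1/(1 + 0.081283 + 0.0012023) = 1/1.0825 = 0.9238; α₂ = α₁·K2/[H⁺] = 0.001111
α₁ + 2α₂ = 0.9260
DIC = CA / (α₁ + 2α₂) = 1.47 / 0.9260 = 1.59 mmol/L

DIC = 1.59 mmol/L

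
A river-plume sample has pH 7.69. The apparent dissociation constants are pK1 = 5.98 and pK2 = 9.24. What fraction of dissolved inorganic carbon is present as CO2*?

α₀ = 0.0186

α₀ = 1 / (1 + K1/[H⁺] + K1K2/[H⁺]²) = 1 / (1 + 10^+1.71 + 10^+0.16)
   = 1 / (1 + 51.286 + 1.4454) = 1/53.732 = 0.01861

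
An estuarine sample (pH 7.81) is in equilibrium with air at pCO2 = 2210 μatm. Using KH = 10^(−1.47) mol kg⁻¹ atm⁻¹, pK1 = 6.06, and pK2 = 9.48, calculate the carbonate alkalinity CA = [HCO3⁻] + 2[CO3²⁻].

CA = 4.39 mmol/kg

[CO2*] = KH · pCO2 = 10^(−1.47) × 2210×10^-6 = 7.488×10^-5 mol/kg
α₀ = 1/(1 + K1/[H⁺] + K1K2/[H⁺]²) = 1/(1 + 10^+1.75 + 10^+0.08) = 0.01711
DIC = [CO2*]/α₀ = 7.488×10^-5 / 0.01711 = 4.376 mmol/kg
CA = (α₁ + 2α₂)·DIC = (0.9623 + 2×0.02057) × 4.376 = 4.39 mmol/kg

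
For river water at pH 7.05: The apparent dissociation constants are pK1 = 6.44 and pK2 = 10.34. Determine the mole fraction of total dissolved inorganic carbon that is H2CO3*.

α₀ = 1 / (1 + K1/[H⁺] + K1K2/[H⁺]²) = 1 / (1 + 10^+0.61 + 10^-2.68)
   = 1 / (1 + 4.0738 + 0.0020893) = 1/5.0759 = 0.1970

α₀ = 0.197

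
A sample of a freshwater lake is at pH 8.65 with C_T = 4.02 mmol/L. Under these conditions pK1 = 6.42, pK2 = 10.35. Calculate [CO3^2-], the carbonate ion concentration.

[CO3²⁻] = 0.0782 mmol/L

α₂ = 1 / (1 + [H⁺]/K2 + [H⁺]²/(K1K2)) = 1 / (1 + 10^+1.70 + 10^-0.53)
   = 1 / (1 + 50.119 + 0.29512) = 1/51.414 = 0.01945
[CO3²⁻] = α₂ × DIC = 0.01945 × 4.02 = 0.0782 mmol/L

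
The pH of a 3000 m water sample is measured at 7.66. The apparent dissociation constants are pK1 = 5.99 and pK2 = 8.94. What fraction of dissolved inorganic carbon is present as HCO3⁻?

α₁ = 1 / (1 + [H⁺]/K1 + K2/[H⁺]) = 1 / (1 + 10^-1.67 + 10^-1.28)
   = 1 / (1 + 0.021380 + 0.052481) = 1/1.0739 = 0.9312

α₁ = 0.931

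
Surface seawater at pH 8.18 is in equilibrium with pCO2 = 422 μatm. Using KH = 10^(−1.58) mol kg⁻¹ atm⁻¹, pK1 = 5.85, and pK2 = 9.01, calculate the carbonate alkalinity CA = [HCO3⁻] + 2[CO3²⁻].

[CO2*] = KH · pCO2 = 10^(−1.58) × 422×10^-6 = 1.110×10^-5 mol/kg
α₀ = 1/(1 + K1/[H⁺] + K1K2/[H⁺]²) = 1/(1 + 10^+2.33 + 10^+1.50) = 0.004058
DIC = [CO2*]/α₀ = 1.110×10^-5 / 0.004058 = 2.735 mmol/kg
CA = (α₁ + 2α₂)·DIC = (0.8676 + 2×0.1283) × 2.735 = 3.08 mmol/kg

CA = 3.08 mmol/kg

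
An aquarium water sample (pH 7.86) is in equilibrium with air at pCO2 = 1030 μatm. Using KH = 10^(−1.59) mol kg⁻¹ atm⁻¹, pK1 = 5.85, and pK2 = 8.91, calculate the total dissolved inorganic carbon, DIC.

[CO2*] = KH · pCO2 = 10^(−1.59) × 1030×10^-6 = 2.648×10^-5 mol/kg
α₀ = 1/(1 + K1/[H⁺] + K1K2/[H⁺]²) = 1/(1 + 10^+2.01 + 10^+0.96) = 0.008893
DIC = [CO2*]/α₀ = 2.648×10^-5 / 0.008893 = 2.98 mmol/kg

DIC = 2.98 mmol/kg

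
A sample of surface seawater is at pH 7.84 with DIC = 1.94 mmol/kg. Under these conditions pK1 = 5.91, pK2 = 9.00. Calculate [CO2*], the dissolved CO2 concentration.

α₀ = 1 / (1 + K1/[H⁺] + K1K2/[H⁺]²) = 1 / (1 + 10^+1.93 + 10^+0.77)
   = 1 / (1 + 85.114 + 5.8884) = 1/92.002 = 0.01087
[CO2*] = α₀ × DIC = 0.01087 × 1.94 = 0.0211 mmol/kg

[CO2*] = 0.0211 mmol/kg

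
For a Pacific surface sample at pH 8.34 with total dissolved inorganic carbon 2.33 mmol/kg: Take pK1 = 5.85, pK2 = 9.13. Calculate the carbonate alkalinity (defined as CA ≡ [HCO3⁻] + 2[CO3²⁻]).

CA = [HCO3⁻] + 2[CO3²⁻] = (α₁ + 2α₂)·DIC
At pH 8.34: [H⁺]/K1 = 10^-2.49 = 0.0032359, K2/[H⁺] = 10^-0.79 = 0.16218
α₁ = 1/(1 + 0.0032359 + 0.16218) = 1/1.1654 = 0.8581; α₂ = α₁·K2/[H⁺] = 0.1392
α₁ + 2α₂ = 1.1364
CA = 1.1364 × 2.33 = 2.65 mmol/kg

CA = 2.65 mmol/kg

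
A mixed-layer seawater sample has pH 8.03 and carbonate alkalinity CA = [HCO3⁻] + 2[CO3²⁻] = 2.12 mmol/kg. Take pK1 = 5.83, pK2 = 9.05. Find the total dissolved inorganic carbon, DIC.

DIC = 1.96 mmol/kg

CA = [HCO3⁻] + 2[CO3²⁻] = (α₁ + 2α₂)·DIC
At pH 8.03: [H⁺]/K1 = 10^-2.20 = 0.0063096, K2/[H⁺] = 10^-1.02 = 0.095499
α₁ = 1/(1 + 0.0063096 + 0.095499) = 1/1.1018 = 0.9076; α₂ = α₁·K2/[H⁺] = 0.08667
α₁ + 2α₂ = 1.0809
DIC = CA / (α₁ + 2α₂) = 2.12 / 1.0809 = 1.96 mmol/kg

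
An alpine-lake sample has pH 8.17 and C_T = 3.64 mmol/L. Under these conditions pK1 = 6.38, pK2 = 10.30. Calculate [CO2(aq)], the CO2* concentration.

[CO2*] = 0.0577 mmol/L

α₀ = 1 / (1 + K1/[H⁺] + K1K2/[H⁺]²) = 1 / (1 + 10^+1.79 + 10^-0.34)
   = 1 / (1 + 61.660 + 0.45709) = 1/63.117 = 0.01584
[CO2*] = α₀ × DIC = 0.01584 × 3.64 = 0.0577 mmol/L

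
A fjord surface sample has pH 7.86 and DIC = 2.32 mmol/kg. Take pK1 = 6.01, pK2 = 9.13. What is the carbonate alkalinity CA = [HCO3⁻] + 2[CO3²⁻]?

CA = 2.41 mmol/kg

CA = [HCO3⁻] + 2[CO3²⁻] = (α₁ + 2α₂)·DIC
At pH 7.86: [H⁺]/K1 = 10^-1.85 = 0.014125, K2/[H⁺] = 10^-1.27 = 0.053703
α₁ = 1/(1 + 0.014125 + 0.053703) = 1/1.0678 = 0.9365; α₂ = α₁·K2/[H⁺] = 0.05029
α₁ + 2α₂ = 1.0371
CA = 1.0371 × 2.32 = 2.41 mmol/kg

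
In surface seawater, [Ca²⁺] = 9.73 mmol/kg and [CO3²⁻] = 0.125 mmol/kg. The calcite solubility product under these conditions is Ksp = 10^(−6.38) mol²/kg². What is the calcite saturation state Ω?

Ksp = 10^(−6.38) = 4.169×10^-7
Ω = [Ca²⁺][CO3²⁻]/Ksp = (9.73×10^-3)(0.125×10^-3) / 4.169×10^-7 = 2.92

Ω = 2.92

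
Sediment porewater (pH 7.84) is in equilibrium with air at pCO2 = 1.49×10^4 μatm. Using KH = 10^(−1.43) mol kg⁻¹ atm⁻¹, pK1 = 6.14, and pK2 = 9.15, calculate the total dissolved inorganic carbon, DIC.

[CO2*] = KH · pCO2 = 10^(−1.43) × 1.49×10^4×10^-6 = 5.536×10^-4 mol/kg
α₀ = 1/(1 + K1/[H⁺] + K1K2/[H⁺]²) = 1/(1 + 10^+1.70 + 10^+0.39) = 0.01867
DIC = [CO2*]/α₀ = 5.536×10^-4 / 0.01867 = 29.7 mmol/kg

DIC = 29.7 mmol/kg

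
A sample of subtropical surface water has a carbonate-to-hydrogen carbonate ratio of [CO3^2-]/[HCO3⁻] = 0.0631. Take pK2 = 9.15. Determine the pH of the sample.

pH = 7.95

From K2 = [H⁺][CO3^2-]/[HCO3⁻]:  pH = pK2 + log₁₀([CO3^2-]/[HCO3⁻])
log₁₀(0.0631) = -1.200
pH = 9.15 + (-1.200) = 7.95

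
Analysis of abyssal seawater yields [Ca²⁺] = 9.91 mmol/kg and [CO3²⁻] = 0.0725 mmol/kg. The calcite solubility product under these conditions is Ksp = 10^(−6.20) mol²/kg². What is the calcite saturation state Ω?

Ksp = 10^(−6.20) = 6.310×10^-7
Ω = [Ca²⁺][CO3²⁻]/Ksp = (9.91×10^-3)(0.0725×10^-3) / 6.310×10^-7 = 1.14

Ω = 1.14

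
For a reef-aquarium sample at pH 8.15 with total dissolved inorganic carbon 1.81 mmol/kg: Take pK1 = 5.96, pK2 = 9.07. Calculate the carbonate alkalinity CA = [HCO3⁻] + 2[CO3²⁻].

CA = [HCO3⁻] + 2[CO3²⁻] = (α₁ + 2α₂)·DIC
At pH 8.15: [H⁺]/K1 = 10^-2.19 = 0.0064565, K2/[H⁺] = 10^-0.92 = 0.12023
α₁ = 1/(1 + 0.0064565 + 0.12023) = 1/1.1267 = 0.8876; α₂ = α₁·K2/[H⁺] = 0.1067
α₁ + 2α₂ = 1.1010
CA = 1.1010 × 1.81 = 1.99 mmol/kg

CA = 1.99 mmol/kg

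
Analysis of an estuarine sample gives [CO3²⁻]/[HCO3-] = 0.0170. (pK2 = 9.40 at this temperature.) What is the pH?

pH = 7.63

From K2 = [H⁺][CO3²⁻]/[HCO3-]:  pH = pK2 + log₁₀([CO3²⁻]/[HCO3-])
log₁₀(0.0170) = -1.770
pH = 9.40 + (-1.770) = 7.63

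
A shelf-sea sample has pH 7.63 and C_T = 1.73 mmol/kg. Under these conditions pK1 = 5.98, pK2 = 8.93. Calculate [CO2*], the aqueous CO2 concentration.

α₀ = 1 / (1 + K1/[H⁺] + K1K2/[H⁺]²) = 1 / (1 + 10^+1.65 + 10^+0.35)
   = 1 / (1 + 44.668 + 2.2387) = 1/47.907 = 0.02087
[CO2*] = α₀ × DIC = 0.02087 × 1.73 = 0.0361 mmol/kg

[CO2*] = 0.0361 mmol/kg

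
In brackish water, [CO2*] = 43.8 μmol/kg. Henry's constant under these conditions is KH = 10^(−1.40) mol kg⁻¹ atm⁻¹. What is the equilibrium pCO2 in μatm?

KH = 10^(−1.40) = 3.981×10^-2 mol kg⁻¹ atm⁻¹
pCO2 = [CO2*]/KH = 43.8×10^-6 / 3.981×10^-2 = 1.10×10^-3 atm = 1100 μatm

pCO2 = 1100 μatm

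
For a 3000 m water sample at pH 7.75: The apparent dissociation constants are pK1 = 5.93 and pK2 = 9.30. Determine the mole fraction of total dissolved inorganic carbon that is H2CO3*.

α₀ = 1 / (1 + K1/[H⁺] + K1K2/[H⁺]²) = 1 / (1 + 10^+1.82 + 10^+0.27)
   = 1 / (1 + 66.069 + 1.8621) = 1/68.931 = 0.01451

α₀ = 0.0145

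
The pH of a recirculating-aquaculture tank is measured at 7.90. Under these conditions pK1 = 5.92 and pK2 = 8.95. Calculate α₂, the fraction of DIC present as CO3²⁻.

α₂ = 1 / (1 + [H⁺]/K2 + [H⁺]²/(K1K2)) = 1 / (1 + 10^+1.05 + 10^-0.93)
   = 1 / (1 + 11.220 + 0.11749) = 1/12.338 = 0.08105

α₂ = 0.0811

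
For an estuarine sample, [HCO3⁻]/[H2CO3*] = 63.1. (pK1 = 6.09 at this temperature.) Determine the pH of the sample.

pH = 7.89

From K1 = [H⁺][HCO3⁻]/[H2CO3*]:  pH = pK1 + log₁₀([HCO3⁻]/[H2CO3*])
log₁₀(63.1) = +1.800
pH = 6.09 + (+1.800) = 7.89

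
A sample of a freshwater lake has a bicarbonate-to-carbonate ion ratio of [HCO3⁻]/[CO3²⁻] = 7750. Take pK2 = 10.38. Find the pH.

pH = 6.49

From K2 = [H⁺][CO3²⁻]/[HCO3⁻]:  pH = pK2 − log₁₀([HCO3⁻]/[CO3²⁻])
log₁₀(7750) = +3.889
pH = 10.38 − (+3.889) = 6.49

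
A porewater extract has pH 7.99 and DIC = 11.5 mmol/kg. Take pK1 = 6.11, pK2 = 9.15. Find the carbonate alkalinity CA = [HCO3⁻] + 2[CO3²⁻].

CA = [HCO3⁻] + 2[CO3²⁻] = (α₁ + 2α₂)·DIC
At pH 7.99: [H⁺]/K1 = 10^-1.88 = 0.013183, K2/[H⁺] = 10^-1.16 = 0.069183
α₁ = 1/(1 + 0.013183 + 0.069183) = 1/1.0824 = 0.9239; α₂ = α₁·K2/[H⁺] = 0.06392
α₁ + 2α₂ = 1.0517
CA = 1.0517 × 11.5 = 12.1 mmol/kg

CA = 12.1 mmol/kg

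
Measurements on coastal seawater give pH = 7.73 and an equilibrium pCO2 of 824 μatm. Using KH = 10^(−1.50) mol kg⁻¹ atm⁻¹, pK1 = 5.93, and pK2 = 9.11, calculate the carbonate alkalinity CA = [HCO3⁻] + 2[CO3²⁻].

CA = 1.78 mmol/kg

[CO2*] = KH · pCO2 = 10^(−1.50) × 824×10^-6 = 2.606×10^-5 mol/kg
α₀ = 1/(1 + K1/[H⁺] + K1K2/[H⁺]²) = 1/(1 + 10^+1.80 + 10^+0.42) = 0.01499
DIC = [CO2*]/α₀ = 2.606×10^-5 / 0.01499 = 1.739 mmol/kg
CA = (α₁ + 2α₂)·DIC = (0.9456 + 2×0.03942) × 1.739 = 1.78 mmol/kg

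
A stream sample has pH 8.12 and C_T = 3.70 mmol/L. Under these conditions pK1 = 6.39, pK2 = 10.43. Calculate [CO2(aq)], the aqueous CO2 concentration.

[CO2*] = 0.0673 mmol/L

α₀ = 1 / (1 + K1/[H⁺] + K1K2/[H⁺]²) = 1 / (1 + 10^+1.73 + 10^-0.58)
   = 1 / (1 + 53.703 + 0.26303) = 1/54.966 = 0.01819
[CO2*] = α₀ × DIC = 0.01819 × 3.70 = 0.0673 mmol/L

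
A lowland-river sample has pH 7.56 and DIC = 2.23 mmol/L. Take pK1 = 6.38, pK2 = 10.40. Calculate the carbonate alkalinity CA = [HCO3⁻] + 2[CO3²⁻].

CA = [HCO3⁻] + 2[CO3²⁻] = (α₁ + 2α₂)·DIC
At pH 7.56: [H⁺]/K1 = 10^-1.18 = 0.066069, K2/[H⁺] = 10^-2.84 = 0.0014454
α₁ = 1/(1 + 0.066069 + 0.0014454) = 1/1.0675 = 0.9368; α₂ = α₁·K2/[H⁺] = 0.001354
α₁ + 2α₂ = 0.9395
CA = 0.9395 × 2.23 = 2.10 mmol/L

CA = 2.10 mmol/L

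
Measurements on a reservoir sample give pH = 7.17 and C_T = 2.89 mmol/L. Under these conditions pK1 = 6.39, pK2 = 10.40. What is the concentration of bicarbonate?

α₁ = 1 / (1 + [H⁺]/K1 + K2/[H⁺]) = 1 / (1 + 10^-0.78 + 10^-3.23)
   = 1 / (1 + 0.16596 + 0.00058884) = 1/1.1665 = 0.8572
[HCO3⁻] = α₁ × DIC = 0.8572 × 2.89 = 2.48 mmol/L

[HCO3⁻] = 2.48 mmol/L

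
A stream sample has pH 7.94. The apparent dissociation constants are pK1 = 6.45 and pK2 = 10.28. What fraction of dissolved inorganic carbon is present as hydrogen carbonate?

α₁ = 1 / (1 + [H⁺]/K1 + K2/[H⁺]) = 1 / (1 + 10^-1.49 + 10^-2.34)
   = 1 / (1 + 0.032359 + 0.0045709) = 1/1.0369 = 0.9644

α₁ = 0.964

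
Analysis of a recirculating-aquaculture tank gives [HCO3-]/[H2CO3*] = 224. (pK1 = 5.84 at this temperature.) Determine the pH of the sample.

From K1 = [H⁺][HCO3-]/[H2CO3*]:  pH = pK1 + log₁₀([HCO3-]/[H2CO3*])
log₁₀(224) = +2.350
pH = 5.84 + (+2.350) = 8.19

pH = 8.19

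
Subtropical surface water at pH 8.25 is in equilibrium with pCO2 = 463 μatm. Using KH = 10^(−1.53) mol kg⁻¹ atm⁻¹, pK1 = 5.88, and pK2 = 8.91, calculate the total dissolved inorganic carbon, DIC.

[CO2*] = KH · pCO2 = 10^(−1.53) × 463×10^-6 = 1.366×10^-5 mol/kg
α₀ = 1/(1 + K1/[H⁺] + K1K2/[H⁺]²) = 1/(1 + 10^+2.37 + 10^+1.71) = 0.003488
DIC = [CO2*]/α₀ = 1.366×10^-5 / 0.003488 = 3.92 mmol/kg

DIC = 3.92 mmol/kg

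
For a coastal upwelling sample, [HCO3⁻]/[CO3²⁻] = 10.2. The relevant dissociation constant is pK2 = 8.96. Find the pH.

pH = 7.95

From K2 = [H⁺][CO3²⁻]/[HCO3⁻]:  pH = pK2 − log₁₀([HCO3⁻]/[CO3²⁻])
log₁₀(10.2) = +1.009
pH = 8.96 − (+1.009) = 7.95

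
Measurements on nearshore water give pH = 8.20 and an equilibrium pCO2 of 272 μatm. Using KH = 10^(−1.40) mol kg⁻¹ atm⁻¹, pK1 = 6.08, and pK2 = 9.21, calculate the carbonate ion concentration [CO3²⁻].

[CO3²⁻] = 0.139 mmol/kg

[CO2*] = KH · pCO2 = 10^(−1.40) × 272×10^-6 = 1.083×10^-5 mol/kg
α₀ = 1/(1 + K1/[H⁺] + K1K2/[H⁺]²) = 1/(1 + 10^+2.12 + 10^+1.11) = 0.006863
DIC = [CO2*]/α₀ = 1.083×10^-5 / 0.006863 = 1.578 mmol/kg
[CO3²⁻] = α₂·DIC; α₂ = 0.08841, so [CO3²⁻] = 0.08841 × 1.578 = 0.139 mmol/kg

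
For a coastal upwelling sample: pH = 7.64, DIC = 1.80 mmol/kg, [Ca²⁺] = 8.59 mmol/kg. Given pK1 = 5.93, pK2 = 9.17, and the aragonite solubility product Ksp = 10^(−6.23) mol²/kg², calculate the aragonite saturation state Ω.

α₂ = 1 / (1 + [H⁺]/K2 + [H⁺]²/(K1K2)) = 1 / (1 + 10^+1.53 + 10^-0.18)
   = 1 / (1 + 33.884 + 0.66069) = 1/35.545 = 0.02813
[CO3²⁻] = α₂ × DIC = 0.02813 × 1.80 = 0.05064 mmol/kg
Ksp = 10^(−6.23) = 5.888×10^-7
Ω = [Ca²⁺][CO3²⁻]/Ksp = (8.59×10^-3)(5.064×10^-5) / 5.888×10^-7 = 0.739

Ω = 0.739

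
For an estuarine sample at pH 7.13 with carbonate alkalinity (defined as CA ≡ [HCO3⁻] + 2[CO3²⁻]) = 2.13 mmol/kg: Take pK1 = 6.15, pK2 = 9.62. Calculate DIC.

DIC = 2.34 mmol/kg

CA = [HCO3⁻] + 2[CO3²⁻] = (α₁ + 2α₂)·DIC
At pH 7.13: [H⁺]/K1 = 10^-0.98 = 0.10471, K2/[H⁺] = 10^-2.49 = 0.0032359
α₁ = 1/(1 + 0.10471 + 0.0032359) = 1/1.1079 = 0.9026; α₂ = α₁·K2/[H⁺] = 0.002921
α₁ + 2α₂ = 0.9084
DIC = CA / (α₁ + 2α₂) = 2.13 / 0.9084 = 2.34 mmol/kg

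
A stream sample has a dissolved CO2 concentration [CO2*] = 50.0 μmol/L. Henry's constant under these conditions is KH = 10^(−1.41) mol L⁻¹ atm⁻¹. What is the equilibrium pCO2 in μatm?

KH = 10^(−1.41) = 3.890×10^-2 mol L⁻¹ atm⁻¹
pCO2 = [CO2*]/KH = 50.0×10^-6 / 3.890×10^-2 = 1.29×10^-3 atm = 1290 μatm

pCO2 = 1290 μatm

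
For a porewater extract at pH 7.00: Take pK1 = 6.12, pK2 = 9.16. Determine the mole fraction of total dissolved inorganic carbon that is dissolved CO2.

α₀ = 0.116

α₀ = 1 / (1 + K1/[H⁺] + K1K2/[H⁺]²) = 1 / (1 + 10^+0.88 + 10^-1.28)
   = 1 / (1 + 7.5858 + 0.052481) = 1/8.6383 = 0.1158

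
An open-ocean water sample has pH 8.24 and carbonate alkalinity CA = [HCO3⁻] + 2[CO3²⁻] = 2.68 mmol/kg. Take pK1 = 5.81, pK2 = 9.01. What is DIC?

CA = [HCO3⁻] + 2[CO3²⁻] = (α₁ + 2α₂)·DIC
At pH 8.24: [H⁺]/K1 = 10^-2.43 = 0.0037154, K2/[H⁺] = 10^-0.77 = 0.16982
α₁ = 1/(1 + 0.0037154 + 0.16982) = 1/1.1735 = 0.8521; α₂ = α₁·K2/[H⁺] = 0.1447
α₁ + 2α₂ = 1.1415
DIC = CA / (α₁ + 2α₂) = 2.68 / 1.1415 = 2.35 mmol/kg

DIC = 2.35 mmol/kg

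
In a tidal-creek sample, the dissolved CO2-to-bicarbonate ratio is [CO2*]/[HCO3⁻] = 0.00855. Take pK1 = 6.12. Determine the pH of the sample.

From K1 = [H⁺][HCO3⁻]/[CO2*]:  pH = pK1 − log₁₀([CO2*]/[HCO3⁻])
log₁₀(0.00855) = -2.068
pH = 6.12 − (-2.068) = 8.19

pH = 8.19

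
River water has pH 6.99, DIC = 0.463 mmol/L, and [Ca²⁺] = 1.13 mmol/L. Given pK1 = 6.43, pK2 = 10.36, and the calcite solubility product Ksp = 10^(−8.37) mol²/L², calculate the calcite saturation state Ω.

Ω = 0.0410

α₂ = 1 / (1 + [H⁺]/K2 + [H⁺]²/(K1K2)) = 1 / (1 + 10^+3.37 + 10^+2.81)
   = 1 / (1 + 2344.2 + 645.65) = 1/2990.9 = 0.0003343
[CO3²⁻] = α₂ × DIC = 0.0003343 × 0.463 = 0.0001548 mmol/L = 0.1548 μmol/L
Ksp = 10^(−8.37) = 4.266×10^-9
Ω = [Ca²⁺][CO3²⁻]/Ksp = (1.13×10^-3)(1.548×10^-7) / 4.266×10^-9 = 0.0410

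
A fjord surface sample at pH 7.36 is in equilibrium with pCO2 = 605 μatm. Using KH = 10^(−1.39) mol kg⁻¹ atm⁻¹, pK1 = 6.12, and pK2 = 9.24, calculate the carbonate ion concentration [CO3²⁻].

[CO3²⁻] = 5.65 μmol/kg

[CO2*] = KH · pCO2 = 10^(−1.39) × 605×10^-6 = 2.465×10^-5 mol/kg
α₀ = 1/(1 + K1/[H⁺] + K1K2/[H⁺]²) = 1/(1 + 10^+1.24 + 10^-0.64) = 0.05374
DIC = [CO2*]/α₀ = 2.465×10^-5 / 0.05374 = 0.4586 mmol/kg
[CO3²⁻] = α₂·DIC; α₂ = 0.01231, so [CO3²⁻] = 0.01231 × 0.4586 = 0.00565 mmol/kg = 5.65 μmol/kg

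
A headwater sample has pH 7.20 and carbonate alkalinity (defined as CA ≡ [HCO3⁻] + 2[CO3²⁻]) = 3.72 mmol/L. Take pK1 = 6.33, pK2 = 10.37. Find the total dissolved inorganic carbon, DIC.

DIC = 4.22 mmol/L

CA = [HCO3⁻] + 2[CO3²⁻] = (α₁ + 2α₂)·DIC
At pH 7.20: [H⁺]/K1 = 10^-0.87 = 0.13490, K2/[H⁺] = 10^-3.17 = 0.00067608
α₁ = 1/(1 + 0.13490 + 0.00067608) = 1/1.1356 = 0.8806; α₂ = α₁·K2/[H⁺] = 0.0005954
α₁ + 2α₂ = 0.8818
DIC = CA / (α₁ + 2α₂) = 3.72 / 0.8818 = 4.22 mmol/L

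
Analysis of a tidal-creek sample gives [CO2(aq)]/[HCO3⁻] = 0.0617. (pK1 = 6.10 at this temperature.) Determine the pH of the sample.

pH = 7.31

From K1 = [H⁺][HCO3⁻]/[CO2(aq)]:  pH = pK1 − log₁₀([CO2(aq)]/[HCO3⁻])
log₁₀(0.0617) = -1.210
pH = 6.10 − (-1.210) = 7.31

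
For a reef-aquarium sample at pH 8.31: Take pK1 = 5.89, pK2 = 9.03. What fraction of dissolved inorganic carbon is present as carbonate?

α₂ = 1 / (1 + [H⁺]/K2 + [H⁺]²/(K1K2)) = 1 / (1 + 10^+0.72 + 10^-1.70)
   = 1 / (1 + 5.2481 + 0.019953) = 1/6.2680 = 0.1595

α₂ = 0.160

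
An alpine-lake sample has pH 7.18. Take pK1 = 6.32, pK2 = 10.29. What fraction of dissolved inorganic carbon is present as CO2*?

α₀ = 0.121

α₀ = 1 / (1 + K1/[H⁺] + K1K2/[H⁺]²) = 1 / (1 + 10^+0.86 + 10^-2.25)
   = 1 / (1 + 7.2444 + 0.0056234) = 1/8.2500 = 0.1212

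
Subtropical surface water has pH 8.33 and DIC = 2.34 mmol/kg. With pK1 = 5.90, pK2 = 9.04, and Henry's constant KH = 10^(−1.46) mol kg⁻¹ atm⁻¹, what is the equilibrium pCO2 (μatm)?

pCO2 = 209 μatm

α₀ = 1 / (1 + K1/[H⁺] + K1K2/[H⁺]²) = 1 / (1 + 10^+2.43 + 10^+1.72)
   = 1 / (1 + 269.15 + 52.481) = 1/322.63 = 0.003099
[CO2*] = α₀ × DIC = 0.003099 × 2.34 = 0.007253 mmol/kg = 7.253 μmol/kg
pCO2 = [CO2*]/KH = 7.253×10^-6 / 3.467×10^-2 = 209 μatm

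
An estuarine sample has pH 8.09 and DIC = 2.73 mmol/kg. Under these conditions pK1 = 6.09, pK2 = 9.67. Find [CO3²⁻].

[CO3²⁻] = 0.0693 mmol/kg

α₂ = 1 / (1 + [H⁺]/K2 + [H⁺]²/(K1K2)) = 1 / (1 + 10^+1.58 + 10^-0.42)
   = 1 / (1 + 38.019 + 0.38019) = 1/39.399 = 0.02538
[CO3²⁻] = α₂ × DIC = 0.02538 × 2.73 = 0.0693 mmol/kg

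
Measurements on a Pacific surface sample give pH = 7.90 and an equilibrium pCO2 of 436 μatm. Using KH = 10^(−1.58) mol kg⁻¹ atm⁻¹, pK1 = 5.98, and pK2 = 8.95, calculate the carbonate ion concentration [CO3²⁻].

[CO2*] = KH · pCO2 = 10^(−1.58) × 436×10^-6 = 1.147×10^-5 mol/kg
α₀ = 1/(1 + K1/[H⁺] + K1K2/[H⁺]²) = 1/(1 + 10^+1.92 + 10^+0.87) = 0.01092
DIC = [CO2*]/α₀ = 1.147×10^-5 / 0.01092 = 1.050 mmol/kg
[CO3²⁻] = α₂·DIC; α₂ = 0.08094, so [CO3²⁻] = 0.08094 × 1.050 = 0.0850 mmol/kg

[CO3²⁻] = 0.0850 mmol/kg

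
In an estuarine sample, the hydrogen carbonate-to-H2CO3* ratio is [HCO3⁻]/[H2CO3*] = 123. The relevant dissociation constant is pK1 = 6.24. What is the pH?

From K1 = [H⁺][HCO3⁻]/[H2CO3*]:  pH = pK1 + log₁₀([HCO3⁻]/[H2CO3*])
log₁₀(123) = +2.090
pH = 6.24 + (+2.090) = 8.33

pH = 8.33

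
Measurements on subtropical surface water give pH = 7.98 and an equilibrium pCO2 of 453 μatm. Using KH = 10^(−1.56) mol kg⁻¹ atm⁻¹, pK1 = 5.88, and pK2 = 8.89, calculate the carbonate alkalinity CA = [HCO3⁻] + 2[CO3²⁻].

CA = 1.96 mmol/kg

[CO2*] = KH · pCO2 = 10^(−1.56) × 453×10^-6 = 1.248×10^-5 mol/kg
α₀ = 1/(1 + K1/[H⁺] + K1K2/[H⁺]²) = 1/(1 + 10^+2.10 + 10^+1.19) = 0.007023
DIC = [CO2*]/α₀ = 1.248×10^-5 / 0.007023 = 1.776 mmol/kg
CA = (α₁ + 2α₂)·DIC = (0.8842 + 2×0.1088) × 1.776 = 1.96 mmol/kg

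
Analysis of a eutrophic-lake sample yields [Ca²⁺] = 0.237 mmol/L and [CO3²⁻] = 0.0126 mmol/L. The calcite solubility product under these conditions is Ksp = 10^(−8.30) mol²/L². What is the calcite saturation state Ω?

Ω = 0.596

Ksp = 10^(−8.30) = 5.012×10^-9
Ω = [Ca²⁺][CO3²⁻]/Ksp = (0.237×10^-3)(0.0126×10^-3) / 5.012×10^-9 = 0.596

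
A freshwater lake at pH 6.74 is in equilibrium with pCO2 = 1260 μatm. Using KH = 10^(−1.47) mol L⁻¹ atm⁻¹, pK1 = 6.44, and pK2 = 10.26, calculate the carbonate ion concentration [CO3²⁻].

[CO2*] = KH · pCO2 = 10^(−1.47) × 1260×10^-6 = 4.269×10^-5 mol/L
α₀ = 1/(1 + K1/[H⁺] + K1K2/[H⁺]²) = 1/(1 + 10^+0.30 + 10^-3.22) = 0.3338
DIC = [CO2*]/α₀ = 4.269×10^-5 / 0.3338 = 0.1279 mmol/L
[CO3²⁻] = α₂·DIC; α₂ = 0.0002011, so [CO3²⁻] = 0.0002011 × 0.1279 = 2.57×10^-5 mmol/L = 0.0257 μmol/L

[CO3²⁻] = 0.0257 μmol/L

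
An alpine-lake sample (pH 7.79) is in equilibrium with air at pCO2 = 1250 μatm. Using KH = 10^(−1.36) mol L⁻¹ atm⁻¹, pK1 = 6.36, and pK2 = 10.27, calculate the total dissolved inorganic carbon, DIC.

[CO2*] = KH · pCO2 = 10^(−1.36) × 1250×10^-6 = 5.456×10^-5 mol/L
α₀ = 1/(1 + K1/[H⁺] + K1K2/[H⁺]²) = 1/(1 + 10^+1.43 + 10^-1.05) = 0.03571
DIC = [CO2*]/α₀ = 5.456×10^-5 / 0.03571 = 1.53 mmol/L

DIC = 1.53 mmol/L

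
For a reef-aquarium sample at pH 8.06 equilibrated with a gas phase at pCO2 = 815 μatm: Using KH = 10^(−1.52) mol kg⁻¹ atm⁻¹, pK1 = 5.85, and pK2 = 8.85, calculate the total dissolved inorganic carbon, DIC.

[CO2*] = KH · pCO2 = 10^(−1.52) × 815×10^-6 = 2.461×10^-5 mol/kg
α₀ = 1/(1 + K1/[H⁺] + K1K2/[H⁺]²) = 1/(1 + 10^+2.21 + 10^+1.42) = 0.005277
DIC = [CO2*]/α₀ = 2.461×10^-5 / 0.005277 = 4.66 mmol/kg

DIC = 4.66 mmol/kg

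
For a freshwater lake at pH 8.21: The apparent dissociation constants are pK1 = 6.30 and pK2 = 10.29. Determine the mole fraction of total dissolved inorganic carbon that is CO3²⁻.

α₂ = 1 / (1 + [H⁺]/K2 + [H⁺]²/(K1K2)) = 1 / (1 + 10^+2.08 + 10^+0.17)
   = 1 / (1 + 120.23 + 1.4791) = 1/122.71 = 0.008150

α₂ = 0.00815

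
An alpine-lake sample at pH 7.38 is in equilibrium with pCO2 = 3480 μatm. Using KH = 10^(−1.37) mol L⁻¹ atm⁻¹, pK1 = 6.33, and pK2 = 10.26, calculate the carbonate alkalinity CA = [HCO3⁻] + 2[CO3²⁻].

CA = 1.67 mmol/L

[CO2*] = KH · pCO2 = 10^(−1.37) × 3480×10^-6 = 1.484×10^-4 mol/L
α₀ = 1/(1 + K1/[H⁺] + K1K2/[H⁺]²) = 1/(1 + 10^+1.05 + 10^-1.83) = 0.08173
DIC = [CO2*]/α₀ = 1.484×10^-4 / 0.08173 = 1.816 mmol/L
CA = (α₁ + 2α₂)·DIC = (0.9171 + 2×0.001209) × 1.816 = 1.67 mmol/L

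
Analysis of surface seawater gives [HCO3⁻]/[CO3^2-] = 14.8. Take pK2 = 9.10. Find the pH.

From K2 = [H⁺][CO3^2-]/[HCO3⁻]:  pH = pK2 − log₁₀([HCO3⁻]/[CO3^2-])
log₁₀(14.8) = +1.170
pH = 9.10 − (+1.170) = 7.93

pH = 7.93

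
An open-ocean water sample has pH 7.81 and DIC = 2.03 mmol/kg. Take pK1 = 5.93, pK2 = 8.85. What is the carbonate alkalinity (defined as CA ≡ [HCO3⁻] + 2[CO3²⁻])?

CA = 2.17 mmol/kg

CA = [HCO3⁻] + 2[CO3²⁻] = (α₁ + 2α₂)·DIC
At pH 7.81: [H⁺]/K1 = 10^-1.88 = 0.013183, K2/[H⁺] = 10^-1.04 = 0.091201
α₁ = 1/(1 + 0.013183 + 0.091201) = 1/1.1044 = 0.9055; α₂ = α₁·K2/[H⁺] = 0.08258
α₁ + 2α₂ = 1.0706
CA = 1.0706 × 2.03 = 2.17 mmol/kg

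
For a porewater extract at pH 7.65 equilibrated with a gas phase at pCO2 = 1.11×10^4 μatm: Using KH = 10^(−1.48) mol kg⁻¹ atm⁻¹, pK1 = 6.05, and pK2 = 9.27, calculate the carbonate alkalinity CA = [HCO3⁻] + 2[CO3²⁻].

CA = 15.3 mmol/kg

[CO2*] = KH · pCO2 = 10^(−1.48) × 1.11×10^4×10^-6 = 3.676×10^-4 mol/kg
α₀ = 1/(1 + K1/[H⁺] + K1K2/[H⁺]²) = 1/(1 + 10^+1.60 + 10^-0.02) = 0.02394
DIC = [CO2*]/α₀ = 3.676×10^-4 / 0.02394 = 15.35 mmol/kg
CA = (α₁ + 2α₂)·DIC = (0.9532 + 2×0.02287) × 15.35 = 15.3 mmol/kg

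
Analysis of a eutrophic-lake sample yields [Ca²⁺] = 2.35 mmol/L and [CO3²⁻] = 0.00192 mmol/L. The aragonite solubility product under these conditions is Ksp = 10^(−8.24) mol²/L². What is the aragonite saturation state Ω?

Ksp = 10^(−8.24) = 5.754×10^-9
Ω = [Ca²⁺][CO3²⁻]/Ksp = (2.35×10^-3)(0.00192×10^-3) / 5.754×10^-9 = 0.784

Ω = 0.784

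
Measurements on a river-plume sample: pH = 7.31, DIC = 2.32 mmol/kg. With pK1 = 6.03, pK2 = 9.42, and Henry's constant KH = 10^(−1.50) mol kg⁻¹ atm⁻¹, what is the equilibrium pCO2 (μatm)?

pCO2 = 3630 μatm

α₀ = 1 / (1 + K1/[H⁺] + K1K2/[H⁺]²) = 1 / (1 + 10^+1.28 + 10^-0.83)
   = 1 / (1 + 19.055 + 0.14791) = 1/20.203 = 0.04950
[CO2*] = α₀ × DIC = 0.04950 × 2.32 = 0.1148 mmol/kg
pCO2 = [CO2*]/KH = 1.148×10^-4 / 3.162×10^-2 = 3630 μatm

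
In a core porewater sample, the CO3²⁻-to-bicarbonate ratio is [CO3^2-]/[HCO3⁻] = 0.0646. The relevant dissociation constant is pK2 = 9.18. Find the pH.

pH = 7.99

From K2 = [H⁺][CO3^2-]/[HCO3⁻]:  pH = pK2 + log₁₀([CO3^2-]/[HCO3⁻])
log₁₀(0.0646) = -1.190
pH = 9.18 + (-1.190) = 7.99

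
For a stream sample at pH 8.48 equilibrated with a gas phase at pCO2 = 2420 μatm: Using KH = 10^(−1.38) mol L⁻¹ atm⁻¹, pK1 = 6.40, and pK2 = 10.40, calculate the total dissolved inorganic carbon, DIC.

[CO2*] = KH · pCO2 = 10^(−1.38) × 2420×10^-6 = 1.009×10^-4 mol/L
α₀ = 1/(1 + K1/[H⁺] + K1K2/[H⁺]²) = 1/(1 + 10^+2.08 + 10^+0.16) = 0.008152
DIC = [CO2*]/α₀ = 1.009×10^-4 / 0.008152 = 12.4 mmol/L

DIC = 12.4 mmol/L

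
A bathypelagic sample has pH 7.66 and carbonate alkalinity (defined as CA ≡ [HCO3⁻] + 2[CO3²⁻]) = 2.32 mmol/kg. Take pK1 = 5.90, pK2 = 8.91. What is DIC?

CA = [HCO3⁻] + 2[CO3²⁻] = (α₁ + 2α₂)·DIC
At pH 7.66: [H⁺]/K1 = 10^-1.76 = 0.017378, K2/[H⁺] = 10^-1.25 = 0.056234
α₁ = 1/(1 + 0.017378 + 0.056234) = 1/1.0736 = 0.9314; α₂ = α₁·K2/[H⁺] = 0.05238
α₁ + 2α₂ = 1.0362
DIC = CA / (α₁ + 2α₂) = 2.32 / 1.0362 = 2.24 mmol/kg

DIC = 2.24 mmol/kg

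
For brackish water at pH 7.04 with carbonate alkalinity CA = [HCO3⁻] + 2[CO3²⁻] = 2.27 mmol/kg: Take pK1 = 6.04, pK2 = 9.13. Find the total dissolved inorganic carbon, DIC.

CA = [HCO3⁻] + 2[CO3²⁻] = (α₁ + 2α₂)·DIC
At pH 7.04: [H⁺]/K1 = 10^-1.00 = 0.10000, K2/[H⁺] = 10^-2.09 = 0.0081283
α₁ = 1/(1 + 0.10000 + 0.0081283) = 1/1.1081 = 0.9024; α₂ = α₁·K2/[H⁺] = 0.007335
α₁ + 2α₂ = 0.9171
DIC = CA / (α₁ + 2α₂) = 2.27 / 0.9171 = 2.48 mmol/kg

DIC = 2.48 mmol/kg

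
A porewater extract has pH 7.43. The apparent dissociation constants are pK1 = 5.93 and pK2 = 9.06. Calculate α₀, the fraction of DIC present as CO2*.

α₀ = 1 / (1 + K1/[H⁺] + K1K2/[H⁺]²) = 1 / (1 + 10^+1.50 + 10^-0.13)
   = 1 / (1 + 31.623 + 0.74131) = 1/33.364 = 0.02997

α₀ = 0.0300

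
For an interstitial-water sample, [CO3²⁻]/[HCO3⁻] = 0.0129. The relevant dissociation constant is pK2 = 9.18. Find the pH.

pH = 7.29

From K2 = [H⁺][CO3²⁻]/[HCO3⁻]:  pH = pK2 + log₁₀([CO3²⁻]/[HCO3⁻])
log₁₀(0.0129) = -1.889
pH = 9.18 + (-1.889) = 7.29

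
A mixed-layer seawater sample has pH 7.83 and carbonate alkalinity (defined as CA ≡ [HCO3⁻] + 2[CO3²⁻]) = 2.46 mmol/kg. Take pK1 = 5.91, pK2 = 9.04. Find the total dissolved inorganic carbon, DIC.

DIC = 2.35 mmol/kg

CA = [HCO3⁻] + 2[CO3²⁻] = (α₁ + 2α₂)·DIC
At pH 7.83: [H⁺]/K1 = 10^-1.92 = 0.012023, K2/[H⁺] = 10^-1.21 = 0.061660
α₁ = 1/(1 + 0.012023 + 0.061660) = 1/1.0737 = 0.9314; α₂ = α₁·K2/[H⁺] = 0.05743
α₁ + 2α₂ = 1.0462
DIC = CA / (α₁ + 2α₂) = 2.46 / 1.0462 = 2.35 mmol/kg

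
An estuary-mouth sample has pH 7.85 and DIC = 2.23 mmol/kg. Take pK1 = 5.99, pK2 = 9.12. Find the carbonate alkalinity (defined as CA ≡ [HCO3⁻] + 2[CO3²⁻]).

CA = [HCO3⁻] + 2[CO3²⁻] = (α₁ + 2α₂)·DIC
At pH 7.85: [H⁺]/K1 = 10^-1.86 = 0.013804, K2/[H⁺] = 10^-1.27 = 0.053703
α₁ = 1/(1 + 0.013804 + 0.053703) = 1/1.0675 = 0.9368; α₂ = α₁·K2/[H⁺] = 0.05031
α₁ + 2α₂ = 1.0374
CA = 1.0374 × 2.23 = 2.31 mmol/kg

CA = 2.31 mmol/kg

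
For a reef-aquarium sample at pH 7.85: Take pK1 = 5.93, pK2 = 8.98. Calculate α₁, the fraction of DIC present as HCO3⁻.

α₁ = 0.921

α₁ = 1 / (1 + [H⁺]/K1 + K2/[H⁺]) = 1 / (1 + 10^-1.92 + 10^-1.13)
   = 1 / (1 + 0.012023 + 0.074131) = 1/1.0862 = 0.9207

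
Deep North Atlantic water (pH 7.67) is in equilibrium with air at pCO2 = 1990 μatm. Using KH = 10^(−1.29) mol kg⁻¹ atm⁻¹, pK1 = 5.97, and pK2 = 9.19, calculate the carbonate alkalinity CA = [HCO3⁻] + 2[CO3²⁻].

[CO2*] = KH · pCO2 = 10^(−1.29) × 1990×10^-6 = 1.021×10^-4 mol/kg
α₀ = 1/(1 + K1/[H⁺] + K1K2/[H⁺]²) = 1/(1 + 10^+1.70 + 10^+0.18) = 0.01900
DIC = [CO2*]/α₀ = 1.021×10^-4 / 0.01900 = 5.372 mmol/kg
CA = (α₁ + 2α₂)·DIC = (0.9522 + 2×0.02876) × 5.372 = 5.42 mmol/kg

CA = 5.42 mmol/kg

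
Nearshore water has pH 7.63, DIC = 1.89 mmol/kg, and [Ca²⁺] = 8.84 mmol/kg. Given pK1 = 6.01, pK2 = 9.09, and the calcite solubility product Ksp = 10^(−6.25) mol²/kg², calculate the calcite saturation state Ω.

α₂ = 1 / (1 + [H⁺]/K2 + [H⁺]²/(K1K2)) = 1 / (1 + 10^+1.46 + 10^-0.16)
   = 1 / (1 + 28.840 + 0.69183) = 1/30.532 = 0.03275
[CO3²⁻] = α₂ × DIC = 0.03275 × 1.89 = 0.06190 mmol/kg
Ksp = 10^(−6.25) = 5.623×10^-7
Ω = [Ca²⁺][CO3²⁻]/Ksp = (8.84×10^-3)(6.190×10^-5) / 5.623×10^-7 = 0.973

Ω = 0.973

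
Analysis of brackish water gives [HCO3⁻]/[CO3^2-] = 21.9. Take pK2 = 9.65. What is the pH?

pH = 8.31

From K2 = [H⁺][CO3^2-]/[HCO3⁻]:  pH = pK2 − log₁₀([HCO3⁻]/[CO3^2-])
log₁₀(21.9) = +1.340
pH = 9.65 − (+1.340) = 8.31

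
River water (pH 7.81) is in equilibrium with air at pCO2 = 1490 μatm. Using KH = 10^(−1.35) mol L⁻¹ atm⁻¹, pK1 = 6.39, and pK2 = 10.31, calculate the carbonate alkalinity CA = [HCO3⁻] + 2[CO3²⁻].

[CO2*] = KH · pCO2 = 10^(−1.35) × 1490×10^-6 = 6.656×10^-5 mol/L
α₀ = 1/(1 + K1/[H⁺] + K1K2/[H⁺]²) = 1/(1 + 10^+1.42 + 10^-1.08) = 0.03652
DIC = [CO2*]/α₀ = 6.656×10^-5 / 0.03652 = 1.823 mmol/L
CA = (α₁ + 2α₂)·DIC = (0.9604 + 2×0.003037) × 1.823 = 1.76 mmol/L

CA = 1.76 mmol/L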